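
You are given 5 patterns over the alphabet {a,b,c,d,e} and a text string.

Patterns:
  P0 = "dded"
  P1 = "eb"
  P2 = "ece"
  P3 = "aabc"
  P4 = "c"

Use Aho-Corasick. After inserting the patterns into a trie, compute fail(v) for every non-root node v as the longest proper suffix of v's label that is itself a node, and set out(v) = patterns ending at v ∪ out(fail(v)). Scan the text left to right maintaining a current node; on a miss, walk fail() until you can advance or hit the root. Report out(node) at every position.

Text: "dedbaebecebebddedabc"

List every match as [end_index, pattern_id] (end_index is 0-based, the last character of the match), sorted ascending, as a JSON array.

Build automaton:
Trie nodes:
  0='ε' goto a→9 c→13 d→1 e→5
  1='d' goto d→2
  2='dd' goto e→3
  3='dde' goto d→4
  4='dded' goto ·  ←P0
  5='e' goto b→6 c→7
  6='eb' goto ·  ←P1
  7='ec' goto e→8
  8='ece' goto ·  ←P2
  9='a' goto a→10
  10='aa' goto b→11
  11='aab' goto c→12
  12='aabc' goto ·  ←P3
  13='c' goto ·  ←P4

BFS fail/out derivation:
  n1('d'): parent n0 fail=0; on 'd' 0 → fail=0;  out ∅∪∅=∅
  n5('e'): parent n0 fail=0; on 'e' 0 → fail=0;  out ∅∪∅=∅
  n9('a'): parent n0 fail=0; on 'a' 0 → fail=0;  out ∅∪∅=∅
  n13('c'): parent n0 fail=0; on 'c' 0 → fail=0;  out {4}∪∅={4}
  n2('dd'): parent n1 fail=0; on 'd' 0 → fail=1;  out ∅∪∅=∅
  n6('eb'): parent n5 fail=0; on 'b' 0 → fail=0;  out {1}∪∅={1}
  n7('ec'): parent n5 fail=0; on 'c' 0 → fail=13;  out ∅∪{4}={4}
  n10('aa'): parent n9 fail=0; on 'a' 0 → fail=9;  out ∅∪∅=∅
  n3('dde'): parent n2 fail=1; on 'e' 1→0 → fail=5;  out ∅∪∅=∅
  n8('ece'): parent n7 fail=13; on 'e' 13→0 → fail=5;  out {2}∪∅={2}
  n11('aab'): parent n10 fail=9; on 'b' 9→0 → fail=0;  out ∅∪∅=∅
  n4('dded'): parent n3 fail=5; on 'd' 5→0 → fail=1;  out {0}∪∅={0}
  n12('aabc'): parent n11 fail=0; on 'c' 0 → fail=13;  out {3}∪{4}={3,4}

Run:
[0] read 'd'  n0⇒n1
[1] read 'e'  n1⇒n5 (via fail)
[2] read 'd'  n5⇒n1 (via fail)
[3] read 'b'  n1⇒n0 (via fail)
[4] read 'a'  n0⇒n9
[5] read 'e'  n9⇒n5 (via fail)
[6] read 'b'  n5⇒n6  ** P1@[5:6]
[7] read 'e'  n6⇒n5 (via fail)
[8] read 'c'  n5⇒n7  ** P4@[8:8]
[9] read 'e'  n7⇒n8  ** P2@[7:9]
[10] read 'b'  n8⇒n6 (via fail)  ** P1@[9:10]
[11] read 'e'  n6⇒n5 (via fail)
[12] read 'b'  n5⇒n6  ** P1@[11:12]
[13] read 'd'  n6⇒n1 (via fail)
[14] read 'd'  n1⇒n2
[15] read 'e'  n2⇒n3
[16] read 'd'  n3⇒n4  ** P0@[13:16]
[17] read 'a'  n4⇒n9 (via fail)
[18] read 'b'  n9⇒n0 (via fail)
[19] read 'c'  n0⇒n13  ** P4@[19:19]

All matches (sorted): [[6,1],[8,4],[9,2],[10,1],[12,1],[16,0],[19,4]]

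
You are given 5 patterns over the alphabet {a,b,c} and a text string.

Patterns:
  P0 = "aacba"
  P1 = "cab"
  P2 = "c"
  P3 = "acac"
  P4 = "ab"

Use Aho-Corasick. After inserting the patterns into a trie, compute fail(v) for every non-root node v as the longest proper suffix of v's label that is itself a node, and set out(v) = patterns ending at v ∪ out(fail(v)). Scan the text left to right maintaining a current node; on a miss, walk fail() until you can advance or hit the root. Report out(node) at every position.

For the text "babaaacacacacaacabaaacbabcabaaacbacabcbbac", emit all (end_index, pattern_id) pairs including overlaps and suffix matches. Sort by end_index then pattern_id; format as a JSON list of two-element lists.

Build:
Trie (insert patterns):
  n0 'ε': a→1 c→6
  n1 'a': a→2 b→12 c→9
  n2 'aa': c→3
  n3 'aac': b→4
  n4 'aacb': a→5
  n5 'aacba': ·  [P0 ends]
  n6 'c': a→7  [P2 ends]
  n7 'ca': b→8
  n8 'cab': ·  [P1 ends]
  n9 'ac': a→10
  n10 'aca': c→11
  n11 'acac': ·  [P3 ends]
  n12 'ab': ·  [P4 ends]

BFS fail/out derivation:
  n1('a'): parent n0 fail=0; on 'a' 0 → fail=0;  out ∅∪∅=∅
  n6('c'): parent n0 fail=0; on 'c' 0 → fail=0;  out {2}∪∅={2}
  n2('aa'): parent n1 fail=0; on 'a' 0 → fail=1;  out ∅∪∅=∅
  n7('ca'): parent n6 fail=0; on 'a' 0 → fail=1;  out ∅∪∅=∅
  n9('ac'): parent n1 fail=0; on 'c' 0 → fail=6;  out ∅∪{2}={2}
  n12('ab'): parent n1 fail=0; on 'b' 0 → fail=0;  out {4}∪∅={4}
  n3('aac'): parent n2 fail=1; on 'c' 1 → fail=9;  out ∅∪{2}={2}
  n8('cab'): parent n7 fail=1; on 'b' 1 → fail=12;  out {1}∪{4}={1,4}
  n10('aca'): parent n9 fail=6; on 'a' 6 → fail=7;  out ∅∪∅=∅
  n4('aacb'): parent n3 fail=9; on 'b' 9→6→0 → fail=0;  out ∅∪∅=∅
  n11('acac'): parent n10 fail=7; on 'c' 7→1 → fail=9;  out {3}∪{2}={2,3}
  n5('aacba'): parent n4 fail=0; on 'a' 0 → fail=1;  out {0}∪∅={0}

Scan:
[0] read 'b'  n0⇒n0
[1] read 'a'  n0⇒n1
[2] read 'b'  n1⇒n12  → match P4@[1:2]
[3] read 'a'  n12⇒n1 (via fail)
[4] read 'a'  n1⇒n2
[5] read 'a'  n2⇒n2 (via fail)
[6] read 'c'  n2⇒n3  → match P2@[6:6]
[7] read 'a'  n3⇒n10 (via fail)
[8] read 'c'  n10⇒n11  → match P2@[8:8],P3@[5:8]
[9] read 'a'  n11⇒n10 (via fail)
[10] read 'c'  n10⇒n11  → match P2@[10:10],P3@[7:10]
[11] read 'a'  n11⇒n10 (via fail)
[12] read 'c'  n10⇒n11  → match P2@[12:12],P3@[9:12]
[13] read 'a'  n11⇒n10 (via fail)
[14] read 'a'  n10⇒n2 (via fail)
[15] read 'c'  n2⇒n3  → match P2@[15:15]
[16] read 'a'  n3⇒n10 (via fail)
[17] read 'b'  n10⇒n8 (via fail)  → match P1@[15:17],P4@[16:17]
[18] read 'a'  n8⇒n1 (via fail)
[19] read 'a'  n1⇒n2
[20] read 'a'  n2⇒n2 (via fail)
[21] read 'c'  n2⇒n3  → match P2@[21:21]
[22] read 'b'  n3⇒n4
[23] read 'a'  n4⇒n5  → match P0@[19:23]
[24] read 'b'  n5⇒n12 (via fail)  → match P4@[23:24]
[25] read 'c'  n12⇒n6 (via fail)  → match P2@[25:25]
[26] read 'a'  n6⇒n7
[27] read 'b'  n7⇒n8  → match P1@[25:27],P4@[26:27]
[28] read 'a'  n8⇒n1 (via fail)
[29] read 'a'  n1⇒n2
[30] read 'a'  n2⇒n2 (via fail)
[31] read 'c'  n2⇒n3  → match P2@[31:31]
[32] read 'b'  n3⇒n4
[33] read 'a'  n4⇒n5  → match P0@[29:33]
[34] read 'c'  n5⇒n9 (via fail)  → match P2@[34:34]
[35] read 'a'  n9⇒n10
[36] read 'b'  n10⇒n8 (via fail)  → match P1@[34:36],P4@[35:36]
[37] read 'c'  n8⇒n6 (via fail)  → match P2@[37:37]
[38] read 'b'  n6⇒n0 (via fail)
[39] read 'b'  n0⇒n0
[40] read 'a'  n0⇒n1
[41] read 'c'  n1⇒n9  → match P2@[41:41]

Result: [[2,4],[6,2],[8,2],[8,3],[10,2],[10,3],[12,2],[12,3],[15,2],[17,1],[17,4],[21,2],[23,0],[24,4],[25,2],[27,1],[27,4],[31,2],[33,0],[34,2],[36,1],[36,4],[37,2],[41,2]]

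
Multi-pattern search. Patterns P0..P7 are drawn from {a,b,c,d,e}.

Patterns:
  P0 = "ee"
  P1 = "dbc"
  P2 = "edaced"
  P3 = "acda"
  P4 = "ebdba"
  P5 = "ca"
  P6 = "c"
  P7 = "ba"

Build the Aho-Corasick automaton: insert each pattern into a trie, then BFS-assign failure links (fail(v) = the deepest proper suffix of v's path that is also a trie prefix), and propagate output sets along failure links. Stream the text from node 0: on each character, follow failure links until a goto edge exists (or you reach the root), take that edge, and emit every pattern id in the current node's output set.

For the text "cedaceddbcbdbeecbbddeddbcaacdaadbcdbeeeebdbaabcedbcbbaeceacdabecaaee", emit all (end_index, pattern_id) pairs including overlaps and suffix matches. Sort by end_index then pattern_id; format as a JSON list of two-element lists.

Build:
Trie nodes:
  n0 'ε': a→11 b→21 c→19 d→3 e→1
  n1 'e': b→15 d→6 e→2
  n2 'ee': ·  ←P0
  n3 'd': b→4
  n4 'db': c→5
  n5 'dbc': ·  ←P1
  n6 'ed': a→7
  n7 'eda': c→8
  n8 'edac': e→9
  n9 'edace': d→10
  n10 'edaced': ·  ←P2
  n11 'a': c→12
  n12 'ac': d→13
  n13 'acd': a→14
  n14 'acda': ·  ←P3
  n15 'eb': d→16
  n16 'ebd': b→17
  n17 'ebdb': a→18
  n18 'ebdba': ·  ←P4
  n19 'c': a→20  ←P6
  n20 'ca': ·  ←P5
  n21 'b': a→22
  n22 'ba': ·  ←P7

Failure links (BFS by depth):
  n1('e'): parent n0 fail=0; on 'e' 0 → fail=0;  out ∅∪∅=∅
  n3('d'): parent n0 fail=0; on 'd' 0 → fail=0;  out ∅∪∅=∅
  n11('a'): parent n0 fail=0; on 'a' 0 → fail=0;  out ∅∪∅=∅
  n19('c'): parent n0 fail=0; on 'c' 0 → fail=0;  out {6}∪∅={6}
  n21('b'): parent n0 fail=0; on 'b' 0 → fail=0;  out ∅∪∅=∅
  n2('ee'): parent n1 fail=0; on 'e' 0 → fail=1;  out {0}∪∅={0}
  n4('db'): parent n3 fail=0; on 'b' 0 → fail=21;  out ∅∪∅=∅
  n6('ed'): parent n1 fail=0; on 'd' 0 → fail=3;  out ∅∪∅=∅
  n12('ac'): parent n11 fail=0; on 'c' 0 → fail=19;  out ∅∪{6}={6}
  n15('eb'): parent n1 fail=0; on 'b' 0 → fail=21;  out ∅∪∅=∅
  n20('ca'): parent n19 fail=0; on 'a' 0 → fail=11;  out {5}∪∅={5}
  n22('ba'): parent n21 fail=0; on 'a' 0 → fail=11;  out {7}∪∅={7}
  n5('dbc'): parent n4 fail=21; on 'c' 21→0 → fail=19;  out {1}∪{6}={1,6}
  n7('eda'): parent n6 fail=3; on 'a' 3→0 → fail=11;  out ∅∪∅=∅
  n13('acd'): parent n12 fail=19; on 'd' 19→0 → fail=3;  out ∅∪∅=∅
  n16('ebd'): parent n15 fail=21; on 'd' 21→0 → fail=3;  out ∅∪∅=∅
  n8('edac'): parent n7 fail=11; on 'c' 11 → fail=12;  out ∅∪{6}={6}
  n14('acda'): parent n13 fail=3; on 'a' 3→0 → fail=11;  out {3}∪∅={3}
  n17('ebdb'): parent n16 fail=3; on 'b' 3 → fail=4;  out ∅∪∅=∅
  n9('edace'): parent n8 fail=12; on 'e' 12→19→0 → fail=1;  out ∅∪∅=∅
  n18('ebdba'): parent n17 fail=4; on 'a' 4→21 → fail=22;  out {4}∪{7}={4,7}
  n10('edaced'): parent n9 fail=1; on 'd' 1 → fail=6;  out {2}∪∅={2}

Scan:
[0] read 'c'  n0⇒n19  → match P6@[0:0]
[1] read 'e'  n19⇒n1 ·f
[2] read 'd'  n1⇒n6
[3] read 'a'  n6⇒n7
[4] read 'c'  n7⇒n8  → match P6@[4:4]
[5] read 'e'  n8⇒n9
[6] read 'd'  n9⇒n10  → match P2@[1:6]
[7] read 'd'  n10⇒n3 ·f
[8] read 'b'  n3⇒n4
[9] read 'c'  n4⇒n5  → match P1@[7:9],P6@[9:9]
[10] read 'b'  n5⇒n21 ·f
[11] read 'd'  n21⇒n3 ·f
[12] read 'b'  n3⇒n4
[13] read 'e'  n4⇒n1 ·f
[14] read 'e'  n1⇒n2  → match P0@[13:14]
[15] read 'c'  n2⇒n19 ·f  → match P6@[15:15]
[16] read 'b'  n19⇒n21 ·f
[17] read 'b'  n21⇒n21 ·f
[18] read 'd'  n21⇒n3 ·f
[19] read 'd'  n3⇒n3 ·f
[20] read 'e'  n3⇒n1 ·f
[21] read 'd'  n1⇒n6
[22] read 'd'  n6⇒n3 ·f
[23] read 'b'  n3⇒n4
[24] read 'c'  n4⇒n5  → match P1@[22:24],P6@[24:24]
[25] read 'a'  n5⇒n20 ·f  → match P5@[24:25]
[26] read 'a'  n20⇒n11 ·f
[27] read 'c'  n11⇒n12  → match P6@[27:27]
[28] read 'd'  n12⇒n13
[29] read 'a'  n13⇒n14  → match P3@[26:29]
[30] read 'a'  n14⇒n11 ·f
[31] read 'd'  n11⇒n3 ·f
[32] read 'b'  n3⇒n4
[33] read 'c'  n4⇒n5  → match P1@[31:33],P6@[33:33]
[34] read 'd'  n5⇒n3 ·f
[35] read 'b'  n3⇒n4
[36] read 'e'  n4⇒n1 ·f
[37] read 'e'  n1⇒n2  → match P0@[36:37]
[38] read 'e'  n2⇒n2 ·f  → match P0@[37:38]
[39] read 'e'  n2⇒n2 ·f  → match P0@[38:39]
[40] read 'b'  n2⇒n15 ·f
[41] read 'd'  n15⇒n16
[42] read 'b'  n16⇒n17
[43] read 'a'  n17⇒n18  → match P4@[39:43],P7@[42:43]
[44] read 'a'  n18⇒n11 ·f
[45] read 'b'  n11⇒n21 ·f
[46] read 'c'  n21⇒n19 ·f  → match P6@[46:46]
[47] read 'e'  n19⇒n1 ·f
[48] read 'd'  n1⇒n6
[49] read 'b'  n6⇒n4 ·f
[50] read 'c'  n4⇒n5  → match P1@[48:50],P6@[50:50]
[51] read 'b'  n5⇒n21 ·f
[52] read 'b'  n21⇒n21 ·f
[53] read 'a'  n21⇒n22  → match P7@[52:53]
[54] read 'e'  n22⇒n1 ·f
[55] read 'c'  n1⇒n19 ·f  → match P6@[55:55]
[56] read 'e'  n19⇒n1 ·f
[57] read 'a'  n1⇒n11 ·f
[58] read 'c'  n11⇒n12  → match P6@[58:58]
[59] read 'd'  n12⇒n13
[60] read 'a'  n13⇒n14  → match P3@[57:60]
[61] read 'b'  n14⇒n21 ·f
[62] read 'e'  n21⇒n1 ·f
[63] read 'c'  n1⇒n19 ·f  → match P6@[63:63]
[64] read 'a'  n19⇒n20  → match P5@[63:64]
[65] read 'a'  n20⇒n11 ·f
[66] read 'e'  n11⇒n1 ·f
[67] read 'e'  n1⇒n2  → match P0@[66:67]

Matches: [[0,6],[4,6],[6,2],[9,1],[9,6],[14,0],[15,6],[24,1],[24,6],[25,5],[27,6],[29,3],[33,1],[33,6],[37,0],[38,0],[39,0],[43,4],[43,7],[46,6],[50,1],[50,6],[53,7],[55,6],[58,6],[60,3],[63,6],[64,5],[67,0]]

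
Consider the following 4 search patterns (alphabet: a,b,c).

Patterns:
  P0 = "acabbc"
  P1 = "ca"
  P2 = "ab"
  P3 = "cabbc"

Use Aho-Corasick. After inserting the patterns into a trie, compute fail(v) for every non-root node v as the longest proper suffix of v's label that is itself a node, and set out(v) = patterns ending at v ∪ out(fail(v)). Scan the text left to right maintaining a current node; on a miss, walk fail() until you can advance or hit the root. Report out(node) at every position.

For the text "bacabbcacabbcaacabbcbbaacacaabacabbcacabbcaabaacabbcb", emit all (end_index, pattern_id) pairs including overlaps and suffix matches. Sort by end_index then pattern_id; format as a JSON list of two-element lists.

Construct AC machine:
Trie (insert patterns):
  n0 'ε': a→1 c→7
  n1 'a': b→9 c→2
  n2 'ac': a→3
  n3 'aca': b→4
  n4 'acab': b→5
  n5 'acabb': c→6
  n6 'acabbc': ·  ←P0
  n7 'c': a→8
  n8 'ca': b→10  ←P1
  n9 'ab': ·  ←P2
  n10 'cab': b→11
  n11 'cabb': c→12
  n12 'cabbc': ·  ←P3

BFS fail/out derivation:
  n1('a'): parent n0 fail=0; on 'a' 0 → fail=0;  out ∅∪∅=∅
  n7('c'): parent n0 fail=0; on 'c' 0 → fail=0;  out ∅∪∅=∅
  n2('ac'): parent n1 fail=0; on 'c' 0 → fail=7;  out ∅∪∅=∅
  n8('ca'): parent n7 fail=0; on 'a' 0 → fail=1;  out {1}∪∅={1}
  n9('ab'): parent n1 fail=0; on 'b' 0 → fail=0;  out {2}∪∅={2}
  n3('aca'): parent n2 fail=7; on 'a' 7 → fail=8;  out ∅∪{1}={1}
  n10('cab'): parent n8 fail=1; on 'b' 1 → fail=9;  out ∅∪{2}={2}
  n4('acab'): parent n3 fail=8; on 'b' 8 → fail=10;  out ∅∪{2}={2}
  n11('cabb'): parent n10 fail=9; on 'b' 9→0 → fail=0;  out ∅∪∅=∅
  n5('acabb'): parent n4 fail=10; on 'b' 10 → fail=11;  out ∅∪∅=∅
  n12('cabbc'): parent n11 fail=0; on 'c' 0 → fail=7;  out {3}∪∅={3}
  n6('acabbc'): parent n5 fail=11; on 'c' 11 → fail=12;  out {0}∪{3}={0,3}

Run:
pos 0 'b': at 0
pos 1 'a': at 1
pos 2 'c': at 2
pos 3 'a': at 3  emit P1@[2:3]
pos 4 'b': at 4  emit P2@[3:4]
pos 5 'b': at 5
pos 6 'c': at 6  emit P0@[1:6],P3@[2:6]
pos 7 'a': at 8 (via fail)  emit P1@[6:7]
pos 8 'c': at 2 (via fail)
pos 9 'a': at 3  emit P1@[8:9]
pos 10 'b': at 4  emit P2@[9:10]
pos 11 'b': at 5
pos 12 'c': at 6  emit P0@[7:12],P3@[8:12]
pos 13 'a': at 8 (via fail)  emit P1@[12:13]
pos 14 'a': at 1 (via fail)
pos 15 'c': at 2
pos 16 'a': at 3  emit P1@[15:16]
pos 17 'b': at 4  emit P2@[16:17]
pos 18 'b': at 5
pos 19 'c': at 6  emit P0@[14:19],P3@[15:19]
pos 20 'b': at 0 (via fail)
pos 21 'b': at 0
pos 22 'a': at 1
pos 23 'a': at 1 (via fail)
pos 24 'c': at 2
pos 25 'a': at 3  emit P1@[24:25]
pos 26 'c': at 2 (via fail)
pos 27 'a': at 3  emit P1@[26:27]
pos 28 'a': at 1 (via fail)
pos 29 'b': at 9  emit P2@[28:29]
pos 30 'a': at 1 (via fail)
pos 31 'c': at 2
pos 32 'a': at 3  emit P1@[31:32]
pos 33 'b': at 4  emit P2@[32:33]
pos 34 'b': at 5
pos 35 'c': at 6  emit P0@[30:35],P3@[31:35]
pos 36 'a': at 8 (via fail)  emit P1@[35:36]
pos 37 'c': at 2 (via fail)
pos 38 'a': at 3  emit P1@[37:38]
pos 39 'b': at 4  emit P2@[38:39]
pos 40 'b': at 5
pos 41 'c': at 6  emit P0@[36:41],P3@[37:41]
pos 42 'a': at 8 (via fail)  emit P1@[41:42]
pos 43 'a': at 1 (via fail)
pos 44 'b': at 9  emit P2@[43:44]
pos 45 'a': at 1 (via fail)
pos 46 'a': at 1 (via fail)
pos 47 'c': at 2
pos 48 'a': at 3  emit P1@[47:48]
pos 49 'b': at 4  emit P2@[48:49]
pos 50 'b': at 5
pos 51 'c': at 6  emit P0@[46:51],P3@[47:51]
pos 52 'b': at 0 (via fail)

Result: [[3,1],[4,2],[6,0],[6,3],[7,1],[9,1],[10,2],[12,0],[12,3],[13,1],[16,1],[17,2],[19,0],[19,3],[25,1],[27,1],[29,2],[32,1],[33,2],[35,0],[35,3],[36,1],[38,1],[39,2],[41,0],[41,3],[42,1],[44,2],[48,1],[49,2],[51,0],[51,3]]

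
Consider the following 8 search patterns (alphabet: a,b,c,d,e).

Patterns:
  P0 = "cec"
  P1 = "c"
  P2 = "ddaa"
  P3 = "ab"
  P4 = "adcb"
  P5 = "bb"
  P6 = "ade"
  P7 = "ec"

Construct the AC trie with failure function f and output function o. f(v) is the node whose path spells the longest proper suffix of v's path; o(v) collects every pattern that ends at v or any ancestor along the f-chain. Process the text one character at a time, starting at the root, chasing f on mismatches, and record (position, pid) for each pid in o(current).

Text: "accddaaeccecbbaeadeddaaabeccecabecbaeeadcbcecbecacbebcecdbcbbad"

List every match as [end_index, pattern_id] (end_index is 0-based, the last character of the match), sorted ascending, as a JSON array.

Construct AC machine:
Trie nodes:
  0='ε' goto a→8 b→13 c→1 d→4 e→16
  1='c' goto e→2  ←P1
  2='ce' goto c→3
  3='cec' goto ·  ←P0
  4='d' goto d→5
  5='dd' goto a→6
  6='dda' goto a→7
  7='ddaa' goto ·  ←P2
  8='a' goto b→9 d→10
  9='ab' goto ·  ←P3
  10='ad' goto c→11 e→15
  11='adc' goto b→12
  12='adcb' goto ·  ←P4
  13='b' goto b→14
  14='bb' goto ·  ←P5
  15='ade' goto ·  ←P6
  16='e' goto c→17
  17='ec' goto ·  ←P7

Failure links (BFS by depth):
  n1('c'): parent n0 fail=0; on 'c' 0 → fail=0;  out {1}∪∅={1}
  n4('d'): parent n0 fail=0; on 'd' 0 → fail=0;  out ∅∪∅=∅
  n8('a'): parent n0 fail=0; on 'a' 0 → fail=0;  out ∅∪∅=∅
  n13('b'): parent n0 fail=0; on 'b' 0 → fail=0;  out ∅∪∅=∅
  n16('e'): parent n0 fail=0; on 'e' 0 → fail=0;  out ∅∪∅=∅
  n2('ce'): parent n1 fail=0; on 'e' 0 → fail=16;  out ∅∪∅=∅
  n5('dd'): parent n4 fail=0; on 'd' 0 → fail=4;  out ∅∪∅=∅
  n9('ab'): parent n8 fail=0; on 'b' 0 → fail=13;  out {3}∪∅={3}
  n10('ad'): parent n8 fail=0; on 'd' 0 → fail=4;  out ∅∪∅=∅
  n14('bb'): parent n13 fail=0; on 'b' 0 → fail=13;  out {5}∪∅={5}
  n17('ec'): parent n16 fail=0; on 'c' 0 → fail=1;  out {7}∪{1}={1,7}
  n3('cec'): parent n2 fail=16; on 'c' 16 → fail=17;  out {0}∪{1,7}={0,1,7}
  n6('dda'): parent n5 fail=4; on 'a' 4→0 → fail=8;  out ∅∪∅=∅
  n11('adc'): parent n10 fail=4; on 'c' 4→0 → fail=1;  out ∅∪{1}={1}
  n15('ade'): parent n10 fail=4; on 'e' 4→0 → fail=16;  out {6}∪∅={6}
  n7('ddaa'): parent n6 fail=8; on 'a' 8→0 → fail=8;  out {2}∪∅={2}
  n12('adcb'): parent n11 fail=1; on 'b' 1→0 → fail=13;  out {4}∪∅={4}

Scan:
i=0 'a': node 0→8
i=1 'c': node 8→1 ·f  → match P1@[1:1]
i=2 'c': node 1→1 ·f  → match P1@[2:2]
i=3 'd': node 1→4 ·f
i=4 'd': node 4→5
i=5 'a': node 5→6
i=6 'a': node 6→7  → match P2@[3:6]
i=7 'e': node 7→16 ·f
i=8 'c': node 16→17  → match P1@[8:8],P7@[7:8]
i=9 'c': node 17→1 ·f  → match P1@[9:9]
i=10 'e': node 1→2
i=11 'c': node 2→3  → match P0@[9:11],P1@[11:11],P7@[10:11]
i=12 'b': node 3→13 ·f
i=13 'b': node 13→14  → match P5@[12:13]
i=14 'a': node 14→8 ·f
i=15 'e': node 8→16 ·f
i=16 'a': node 16→8 ·f
i=17 'd': node 8→10
i=18 'e': node 10→15  → match P6@[16:18]
i=19 'd': node 15→4 ·f
i=20 'd': node 4→5
i=21 'a': node 5→6
i=22 'a': node 6→7  → match P2@[19:22]
i=23 'a': node 7→8 ·f
i=24 'b': node 8→9  → match P3@[23:24]
i=25 'e': node 9→16 ·f
i=26 'c': node 16→17  → match P1@[26:26],P7@[25:26]
i=27 'c': node 17→1 ·f  → match P1@[27:27]
i=28 'e': node 1→2
i=29 'c': node 2→3  → match P0@[27:29],P1@[29:29],P7@[28:29]
i=30 'a': node 3→8 ·f
i=31 'b': node 8→9  → match P3@[30:31]
i=32 'e': node 9→16 ·f
i=33 'c': node 16→17  → match P1@[33:33],P7@[32:33]
i=34 'b': node 17→13 ·f
i=35 'a': node 13→8 ·f
i=36 'e': node 8→16 ·f
i=37 'e': node 16→16 ·f
i=38 'a': node 16→8 ·f
i=39 'd': node 8→10
i=40 'c': node 10→11  → match P1@[40:40]
i=41 'b': node 11→12  → match P4@[38:41]
i=42 'c': node 12→1 ·f  → match P1@[42:42]
i=43 'e': node 1→2
i=44 'c': node 2→3  → match P0@[42:44],P1@[44:44],P7@[43:44]
i=45 'b': node 3→13 ·f
i=46 'e': node 13→16 ·f
i=47 'c': node 16→17  → match P1@[47:47],P7@[46:47]
i=48 'a': node 17→8 ·f
i=49 'c': node 8→1 ·f  → match P1@[49:49]
i=50 'b': node 1→13 ·f
i=51 'e': node 13→16 ·f
i=52 'b': node 16→13 ·f
i=53 'c': node 13→1 ·f  → match P1@[53:53]
i=54 'e': node 1→2
i=55 'c': node 2→3  → match P0@[53:55],P1@[55:55],P7@[54:55]
i=56 'd': node 3→4 ·f
i=57 'b': node 4→13 ·f
i=58 'c': node 13→1 ·f  → match P1@[58:58]
i=59 'b': node 1→13 ·f
i=60 'b': node 13→14  → match P5@[59:60]
i=61 'a': node 14→8 ·f
i=62 'd': node 8→10

Result: [[1,1],[2,1],[6,2],[8,1],[8,7],[9,1],[11,0],[11,1],[11,7],[13,5],[18,6],[22,2],[24,3],[26,1],[26,7],[27,1],[29,0],[29,1],[29,7],[31,3],[33,1],[33,7],[40,1],[41,4],[42,1],[44,0],[44,1],[44,7],[47,1],[47,7],[49,1],[53,1],[55,0],[55,1],[55,7],[58,1],[60,5]]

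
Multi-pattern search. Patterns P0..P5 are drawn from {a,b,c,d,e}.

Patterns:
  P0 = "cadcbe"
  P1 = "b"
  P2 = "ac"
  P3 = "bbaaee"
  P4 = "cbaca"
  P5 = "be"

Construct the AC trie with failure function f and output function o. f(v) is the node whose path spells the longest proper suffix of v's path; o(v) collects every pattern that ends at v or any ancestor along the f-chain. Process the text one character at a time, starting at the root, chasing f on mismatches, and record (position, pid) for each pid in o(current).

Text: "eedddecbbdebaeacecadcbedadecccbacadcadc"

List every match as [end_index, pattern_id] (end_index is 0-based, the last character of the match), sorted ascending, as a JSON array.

Build:
Trie (insert patterns):
  0='ε' goto a→8 b→7 c→1
  1='c' goto a→2 b→15
  2='ca' goto d→3
  3='cad' goto c→4
  4='cadc' goto b→5
  5='cadcb' goto e→6
  6='cadcbe' goto ·  ←P0
  7='b' goto b→10 e→19  ←P1
  8='a' goto c→9
  9='ac' goto ·  ←P2
  10='bb' goto a→11
  11='bba' goto a→12
  12='bbaa' goto e→13
  13='bbaae' goto e→14
  14='bbaaee' goto ·  ←P3
  15='cb' goto a→16
  16='cba' goto c→17
  17='cbac' goto a→18
  18='cbaca' goto ·  ←P4
  19='be' goto ·  ←P5

BFS fail/out derivation:
  n1('c'): parent n0 fail=0; on 'c' 0 → fail=0;  out ∅∪∅=∅
  n7('b'): parent n0 fail=0; on 'b' 0 → fail=0;  out {1}∪∅={1}
  n8('a'): parent n0 fail=0; on 'a' 0 → fail=0;  out ∅∪∅=∅
  n2('ca'): parent n1 fail=0; on 'a' 0 → fail=8;  out ∅∪∅=∅
  n9('ac'): parent n8 fail=0; on 'c' 0 → fail=1;  out {2}∪∅={2}
  n10('bb'): parent n7 fail=0; on 'b' 0 → fail=7;  out ∅∪{1}={1}
  n15('cb'): parent n1 fail=0; on 'b' 0 → fail=7;  out ∅∪{1}={1}
  n19('be'): parent n7 fail=0; on 'e' 0 → fail=0;  out {5}∪∅={5}
  n3('cad'): parent n2 fail=8; on 'd' 8→0 → fail=0;  out ∅∪∅=∅
  n11('bba'): parent n10 fail=7; on 'a' 7→0 → fail=8;  out ∅∪∅=∅
  n16('cba'): parent n15 fail=7; on 'a' 7→0 → fail=8;  out ∅∪∅=∅
  n4('cadc'): parent n3 fail=0; on 'c' 0 → fail=1;  out ∅∪∅=∅
  n12('bbaa'): parent n11 fail=8; on 'a' 8→0 → fail=8;  out ∅∪∅=∅
  n17('cbac'): parent n16 fail=8; on 'c' 8 → fail=9;  out ∅∪{2}={2}
  n5('cadcb'): parent n4 fail=1; on 'b' 1 → fail=15;  out ∅∪{1}={1}
  n13('bbaae'): parent n12 fail=8; on 'e' 8→0 → fail=0;  out ∅∪∅=∅
  n18('cbaca'): parent n17 fail=9; on 'a' 9→1 → fail=2;  out {4}∪∅={4}
  n6('cadcbe'): parent n5 fail=15; on 'e' 15→7 → fail=19;  out {0}∪{5}={0,5}
  n14('bbaaee'): parent n13 fail=0; on 'e' 0 → fail=0;  out {3}∪∅={3}

Run:
pos 0 'e': at 0
pos 1 'e': at 0
pos 2 'd': at 0
pos 3 'd': at 0
pos 4 'd': at 0
pos 5 'e': at 0
pos 6 'c': at 1
pos 7 'b': at 15  emit P1@[7:7]
pos 8 'b': at 10 ·f  emit P1@[8:8]
pos 9 'd': at 0 ·f
pos 10 'e': at 0
pos 11 'b': at 7  emit P1@[11:11]
pos 12 'a': at 8 ·f
pos 13 'e': at 0 ·f
pos 14 'a': at 8
pos 15 'c': at 9  emit P2@[14:15]
pos 16 'e': at 0 ·f
pos 17 'c': at 1
pos 18 'a': at 2
pos 19 'd': at 3
pos 20 'c': at 4
pos 21 'b': at 5  emit P1@[21:21]
pos 22 'e': at 6  emit P0@[17:22],P5@[21:22]
pos 23 'd': at 0 ·f
pos 24 'a': at 8
pos 25 'd': at 0 ·f
pos 26 'e': at 0
pos 27 'c': at 1
pos 28 'c': at 1 ·f
pos 29 'c': at 1 ·f
pos 30 'b': at 15  emit P1@[30:30]
pos 31 'a': at 16
pos 32 'c': at 17  emit P2@[31:32]
pos 33 'a': at 18  emit P4@[29:33]
pos 34 'd': at 3 ·f
pos 35 'c': at 4
pos 36 'a': at 2 ·f
pos 37 'd': at 3
pos 38 'c': at 4

Matches: [[7,1],[8,1],[11,1],[15,2],[21,1],[22,0],[22,5],[30,1],[32,2],[33,4]]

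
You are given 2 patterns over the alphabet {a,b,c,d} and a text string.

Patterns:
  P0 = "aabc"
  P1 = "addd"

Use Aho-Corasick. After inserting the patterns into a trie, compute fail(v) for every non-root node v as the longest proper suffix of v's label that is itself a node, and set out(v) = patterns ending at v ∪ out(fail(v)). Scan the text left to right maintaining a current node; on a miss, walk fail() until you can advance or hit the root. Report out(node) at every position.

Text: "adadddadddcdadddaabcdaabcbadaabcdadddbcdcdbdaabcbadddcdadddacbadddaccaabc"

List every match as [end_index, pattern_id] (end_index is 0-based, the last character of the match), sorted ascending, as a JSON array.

Construct AC machine:
Trie (insert patterns):
  0='ε' goto a→1
  1='a' goto a→2 d→5
  2='aa' goto b→3
  3='aab' goto c→4
  4='aabc' goto ·  [P0 ends]
  5='ad' goto d→6
  6='add' goto d→7
  7='addd' goto ·  [P1 ends]

BFS fail/out derivation:
  n1('a'): parent n0 fail=0; on 'a' 0 → fail=0;  out ∅∪∅=∅
  n2('aa'): parent n1 fail=0; on 'a' 0 → fail=1;  out ∅∪∅=∅
  n5('ad'): parent n1 fail=0; on 'd' 0 → fail=0;  out ∅∪∅=∅
  n3('aab'): parent n2 fail=1; on 'b' 1→0 → fail=0;  out ∅∪∅=∅
  n6('add'): parent n5 fail=0; on 'd' 0 → fail=0;  out ∅∪∅=∅
  n4('aabc'): parent n3 fail=0; on 'c' 0 → fail=0;  out {0}∪∅={0}
  n7('addd'): parent n6 fail=0; on 'd' 0 → fail=0;  out {1}∪∅={1}

Text stream:
i=0 'a': node 0→1
i=1 'd': node 1→5
i=2 'a': node 5→1 ·f
i=3 'd': node 1→5
i=4 'd': node 5→6
i=5 'd': node 6→7  emit P1@[2:5]
i=6 'a': node 7→1 ·f
i=7 'd': node 1→5
i=8 'd': node 5→6
i=9 'd': node 6→7  emit P1@[6:9]
i=10 'c': node 7→0 ·f
i=11 'd': node 0→0
i=12 'a': node 0→1
i=13 'd': node 1→5
i=14 'd': node 5→6
i=15 'd': node 6→7  emit P1@[12:15]
i=16 'a': node 7→1 ·f
i=17 'a': node 1→2
i=18 'b': node 2→3
i=19 'c': node 3→4  emit P0@[16:19]
i=20 'd': node 4→0 ·f
i=21 'a': node 0→1
i=22 'a': node 1→2
i=23 'b': node 2→3
i=24 'c': node 3→4  emit P0@[21:24]
i=25 'b': node 4→0 ·f
i=26 'a': node 0→1
i=27 'd': node 1→5
i=28 'a': node 5→1 ·f
i=29 'a': node 1→2
i=30 'b': node 2→3
i=31 'c': node 3→4  emit P0@[28:31]
i=32 'd': node 4→0 ·f
i=33 'a': node 0→1
i=34 'd': node 1→5
i=35 'd': node 5→6
i=36 'd': node 6→7  emit P1@[33:36]
i=37 'b': node 7→0 ·f
i=38 'c': node 0→0
i=39 'd': node 0→0
i=40 'c': node 0→0
i=41 'd': node 0→0
i=42 'b': node 0→0
i=43 'd': node 0→0
i=44 'a': node 0→1
i=45 'a': node 1→2
i=46 'b': node 2→3
i=47 'c': node 3→4  emit P0@[44:47]
i=48 'b': node 4→0 ·f
i=49 'a': node 0→1
i=50 'd': node 1→5
i=51 'd': node 5→6
i=52 'd': node 6→7  emit P1@[49:52]
i=53 'c': node 7→0 ·f
i=54 'd': node 0→0
i=55 'a': node 0→1
i=56 'd': node 1→5
i=57 'd': node 5→6
i=58 'd': node 6→7  emit P1@[55:58]
i=59 'a': node 7→1 ·f
i=60 'c': node 1→0 ·f
i=61 'b': node 0→0
i=62 'a': node 0→1
i=63 'd': node 1→5
i=64 'd': node 5→6
i=65 'd': node 6→7  emit P1@[62:65]
i=66 'a': node 7→1 ·f
i=67 'c': node 1→0 ·f
i=68 'c': node 0→0
i=69 'a': node 0→1
i=70 'a': node 1→2
i=71 'b': node 2→3
i=72 'c': node 3→4  emit P0@[69:72]

All matches (sorted): [[5,1],[9,1],[15,1],[19,0],[24,0],[31,0],[36,1],[47,0],[52,1],[58,1],[65,1],[72,0]]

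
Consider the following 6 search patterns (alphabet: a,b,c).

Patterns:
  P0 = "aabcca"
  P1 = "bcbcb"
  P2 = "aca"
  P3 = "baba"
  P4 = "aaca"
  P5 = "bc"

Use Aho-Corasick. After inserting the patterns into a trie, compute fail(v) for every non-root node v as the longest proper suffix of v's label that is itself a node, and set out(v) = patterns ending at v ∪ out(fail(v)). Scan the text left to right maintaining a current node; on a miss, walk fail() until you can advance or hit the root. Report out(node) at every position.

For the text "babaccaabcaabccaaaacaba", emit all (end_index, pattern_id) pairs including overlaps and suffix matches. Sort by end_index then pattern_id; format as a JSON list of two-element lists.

Build automaton:
Trie nodes:
  0='ε' goto a→1 b→7
  1='a' goto a→2 c→12
  2='aa' goto b→3 c→17
  3='aab' goto c→4
  4='aabc' goto c→5
  5='aabcc' goto a→6
  6='aabcca' goto ·  [P0 ends]
  7='b' goto a→14 c→8
  8='bc' goto b→9  [P5 ends]
  9='bcb' goto c→10
  10='bcbc' goto b→11
  11='bcbcb' goto ·  [P1 ends]
  12='ac' goto a→13
  13='aca' goto ·  [P2 ends]
  14='ba' goto b→15
  15='bab' goto a→16
  16='baba' goto ·  [P3 ends]
  17='aac' goto a→18
  18='aaca' goto ·  [P4 ends]

BFS fail/out derivation:
  fail(1) 'a': from fail(0)=0 chase 'a': 0 ⇒ 0;  out=∅∪out(0)=∅
  fail(7) 'b': from fail(0)=0 chase 'b': 0 ⇒ 0;  out=∅∪out(0)=∅
  fail(2) 'aa': from fail(1)=0 chase 'a': 0 ⇒ 1;  out=∅∪out(1)=∅
  fail(8) 'bc': from fail(7)=0 chase 'c': 0 ⇒ 0;  out={5}∪out(0)={5}
  fail(12) 'ac': from fail(1)=0 chase 'c': 0 ⇒ 0;  out=∅∪out(0)=∅
  fail(14) 'ba': from fail(7)=0 chase 'a': 0 ⇒ 1;  out=∅∪out(1)=∅
  fail(3) 'aab': from fail(2)=1 chase 'b': 1→0 ⇒ 7;  out=∅∪out(7)=∅
  fail(9) 'bcb': from fail(8)=0 chase 'b': 0 ⇒ 7;  out=∅∪out(7)=∅
  fail(13) 'aca': from fail(12)=0 chase 'a': 0 ⇒ 1;  out={2}∪out(1)={2}
  fail(15) 'bab': from fail(14)=1 chase 'b': 1→0 ⇒ 7;  out=∅∪out(7)=∅
  fail(17) 'aac': from fail(2)=1 chase 'c': 1 ⇒ 12;  out=∅∪out(12)=∅
  fail(4) 'aabc': from fail(3)=7 chase 'c': 7 ⇒ 8;  out=∅∪out(8)={5}
  fail(10) 'bcbc': from fail(9)=7 chase 'c': 7 ⇒ 8;  out=∅∪out(8)={5}
  fail(16) 'baba': from fail(15)=7 chase 'a': 7 ⇒ 14;  out={3}∪out(14)={3}
  fail(18) 'aaca': from fail(17)=12 chase 'a': 12 ⇒ 13;  out={4}∪out(13)={2,4}
  fail(5) 'aabcc': from fail(4)=8 chase 'c': 8→0 ⇒ 0;  out=∅∪out(0)=∅
  fail(11) 'bcbcb': from fail(10)=8 chase 'b': 8 ⇒ 9;  out={1}∪out(9)={1}
  fail(6) 'aabcca': from fail(5)=0 chase 'a': 0 ⇒ 1;  out={0}∪out(1)={0}

Run:
pos 0 'b': at 7
pos 1 'a': at 14
pos 2 'b': at 15
pos 3 'a': at 16  emit P3@[0:3]
pos 4 'c': at 12 (fail-walked)
pos 5 'c': at 0 (fail-walked)
pos 6 'a': at 1
pos 7 'a': at 2
pos 8 'b': at 3
pos 9 'c': at 4  emit P5@[8:9]
pos 10 'a': at 1 (fail-walked)
pos 11 'a': at 2
pos 12 'b': at 3
pos 13 'c': at 4  emit P5@[12:13]
pos 14 'c': at 5
pos 15 'a': at 6  emit P0@[10:15]
pos 16 'a': at 2 (fail-walked)
pos 17 'a': at 2 (fail-walked)
pos 18 'a': at 2 (fail-walked)
pos 19 'c': at 17
pos 20 'a': at 18  emit P2@[18:20],P4@[17:20]
pos 21 'b': at 7 (fail-walked)
pos 22 'a': at 14

All matches (sorted): [[3,3],[9,5],[13,5],[15,0],[20,2],[20,4]]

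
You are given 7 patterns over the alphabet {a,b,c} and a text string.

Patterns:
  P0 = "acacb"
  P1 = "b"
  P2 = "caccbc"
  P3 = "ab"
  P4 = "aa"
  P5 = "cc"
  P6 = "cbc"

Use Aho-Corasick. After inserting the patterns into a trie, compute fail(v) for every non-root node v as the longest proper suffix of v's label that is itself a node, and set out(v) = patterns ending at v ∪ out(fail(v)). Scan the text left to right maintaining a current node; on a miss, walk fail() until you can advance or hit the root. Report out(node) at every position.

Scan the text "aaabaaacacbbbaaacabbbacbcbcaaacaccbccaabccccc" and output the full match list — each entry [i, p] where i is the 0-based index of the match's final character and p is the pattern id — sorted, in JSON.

Construct AC machine:
Trie (insert patterns):
  0='ε' goto a→1 b→6 c→7
  1='a' goto a→14 b→13 c→2
  2='ac' goto a→3
  3='aca' goto c→4
  4='acac' goto b→5
  5='acacb' goto ·  [P0 ends]
  6='b' goto ·  [P1 ends]
  7='c' goto a→8 b→16 c→15
  8='ca' goto c→9
  9='cac' goto c→10
  10='cacc' goto b→11
  11='caccb' goto c→12
  12='caccbc' goto ·  [P2 ends]
  13='ab' goto ·  [P3 ends]
  14='aa' goto ·  [P4 ends]
  15='cc' goto ·  [P5 ends]
  16='cb' goto c→17
  17='cbc' goto ·  [P6 ends]

Failure links (BFS by depth):
  n1('a'): parent n0 fail=0; on 'a' 0 → fail=0;  out ∅∪∅=∅
  n6('b'): parent n0 fail=0; on 'b' 0 → fail=0;  out {1}∪∅={1}
  n7('c'): parent n0 fail=0; on 'c' 0 → fail=0;  out ∅∪∅=∅
  n2('ac'): parent n1 fail=0; on 'c' 0 → fail=7;  out ∅∪∅=∅
  n8('ca'): parent n7 fail=0; on 'a' 0 → fail=1;  out ∅∪∅=∅
  n13('ab'): parent n1 fail=0; on 'b' 0 → fail=6;  out {3}∪{1}={1,3}
  n14('aa'): parent n1 fail=0; on 'a' 0 → fail=1;  out {4}∪∅={4}
  n15('cc'): parent n7 fail=0; on 'c' 0 → fail=7;  out {5}∪∅={5}
  n16('cb'): parent n7 fail=0; on 'b' 0 → fail=6;  out ∅∪{1}={1}
  n3('aca'): parent n2 fail=7; on 'a' 7 → fail=8;  out ∅∪∅=∅
  n9('cac'): parent n8 fail=1; on 'c' 1 → fail=2;  out ∅∪∅=∅
  n17('cbc'): parent n16 fail=6; on 'c' 6→0 → fail=7;  out {6}∪∅={6}
  n4('acac'): parent n3 fail=8; on 'c' 8 → fail=9;  out ∅∪∅=∅
  n10('cacc'): parent n9 fail=2; on 'c' 2→7 → fail=15;  out ∅∪{5}={5}
  n5('acacb'): parent n4 fail=9; on 'b' 9→2→7 → fail=16;  out {0}∪{1}={0,1}
  n11('caccb'): parent n10 fail=15; on 'b' 15→7 → fail=16;  out ∅∪{1}={1}
  n12('caccbc'): parent n11 fail=16; on 'c' 16 → fail=17;  out {2}∪{6}={2,6}

Text stream:
i=0 'a': node 0→1
i=1 'a': node 1→14  ** P4@[0:1]
i=2 'a': node 14→14 (fail-walked)  ** P4@[1:2]
i=3 'b': node 14→13 (fail-walked)  ** P1@[3:3],P3@[2:3]
i=4 'a': node 13→1 (fail-walked)
i=5 'a': node 1→14  ** P4@[4:5]
i=6 'a': node 14→14 (fail-walked)  ** P4@[5:6]
i=7 'c': node 14→2 (fail-walked)
i=8 'a': node 2→3
i=9 'c': node 3→4
i=10 'b': node 4→5  ** P0@[6:10],P1@[10:10]
i=11 'b': node 5→6 (fail-walked)  ** P1@[11:11]
i=12 'b': node 6→6 (fail-walked)  ** P1@[12:12]
i=13 'a': node 6→1 (fail-walked)
i=14 'a': node 1→14  ** P4@[13:14]
i=15 'a': node 14→14 (fail-walked)  ** P4@[14:15]
i=16 'c': node 14→2 (fail-walked)
i=17 'a': node 2→3
i=18 'b': node 3→13 (fail-walked)  ** P1@[18:18],P3@[17:18]
i=19 'b': node 13→6 (fail-walked)  ** P1@[19:19]
i=20 'b': node 6→6 (fail-walked)  ** P1@[20:20]
i=21 'a': node 6→1 (fail-walked)
i=22 'c': node 1→2
i=23 'b': node 2→16 (fail-walked)  ** P1@[23:23]
i=24 'c': node 16→17  ** P6@[22:24]
i=25 'b': node 17→16 (fail-walked)  ** P1@[25:25]
i=26 'c': node 16→17  ** P6@[24:26]
i=27 'a': node 17→8 (fail-walked)
i=28 'a': node 8→14 (fail-walked)  ** P4@[27:28]
i=29 'a': node 14→14 (fail-walked)  ** P4@[28:29]
i=30 'c': node 14→2 (fail-walked)
i=31 'a': node 2→3
i=32 'c': node 3→4
i=33 'c': node 4→10 (fail-walked)  ** P5@[32:33]
i=34 'b': node 10→11  ** P1@[34:34]
i=35 'c': node 11→12  ** P2@[30:35],P6@[33:35]
i=36 'c': node 12→15 (fail-walked)  ** P5@[35:36]
i=37 'a': node 15→8 (fail-walked)
i=38 'a': node 8→14 (fail-walked)  ** P4@[37:38]
i=39 'b': node 14→13 (fail-walked)  ** P1@[39:39],P3@[38:39]
i=40 'c': node 13→7 (fail-walked)
i=41 'c': node 7→15  ** P5@[40:41]
i=42 'c': node 15→15 (fail-walked)  ** P5@[41:42]
i=43 'c': node 15→15 (fail-walked)  ** P5@[42:43]
i=44 'c': node 15→15 (fail-walked)  ** P5@[43:44]

Matches: [[1,4],[2,4],[3,1],[3,3],[5,4],[6,4],[10,0],[10,1],[11,1],[12,1],[14,4],[15,4],[18,1],[18,3],[19,1],[20,1],[23,1],[24,6],[25,1],[26,6],[28,4],[29,4],[33,5],[34,1],[35,2],[35,6],[36,5],[38,4],[39,1],[39,3],[41,5],[42,5],[43,5],[44,5]]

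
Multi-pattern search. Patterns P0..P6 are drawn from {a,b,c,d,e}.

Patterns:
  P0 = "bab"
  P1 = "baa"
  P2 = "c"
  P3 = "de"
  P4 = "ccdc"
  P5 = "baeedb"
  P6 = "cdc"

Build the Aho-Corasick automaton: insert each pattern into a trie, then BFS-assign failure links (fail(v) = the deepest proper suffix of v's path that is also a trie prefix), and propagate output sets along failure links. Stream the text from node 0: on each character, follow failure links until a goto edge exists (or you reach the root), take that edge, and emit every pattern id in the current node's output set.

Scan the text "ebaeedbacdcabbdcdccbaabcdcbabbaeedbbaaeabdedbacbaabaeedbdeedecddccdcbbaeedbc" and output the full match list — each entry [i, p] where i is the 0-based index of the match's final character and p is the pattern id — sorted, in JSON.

Construct AC machine:
Trie nodes:
  n0 'ε': b→1 c→5 d→6
  n1 'b': a→2
  n2 'ba': a→4 b→3 e→11
  n3 'bab': ·  ←P0
  n4 'baa': ·  ←P1
  n5 'c': c→8 d→15  ←P2
  n6 'd': e→7
  n7 'de': ·  ←P3
  n8 'cc': d→9
  n9 'ccd': c→10
  n10 'ccdc': ·  ←P4
  n11 'bae': e→12
  n12 'baee': d→13
  n13 'baeed': b→14
  n14 'baeedb': ·  ←P5
  n15 'cd': c→16
  n16 'cdc': ·  ←P6

BFS fail/out derivation:
  n1('b'): parent n0 fail=0; on 'b' 0 → fail=0;  out ∅∪∅=∅
  n5('c'): parent n0 fail=0; on 'c' 0 → fail=0;  out {2}∪∅={2}
  n6('d'): parent n0 fail=0; on 'd' 0 → fail=0;  out ∅∪∅=∅
  n2('ba'): parent n1 fail=0; on 'a' 0 → fail=0;  out ∅∪∅=∅
  n7('de'): parent n6 fail=0; on 'e' 0 → fail=0;  out {3}∪∅={3}
  n8('cc'): parent n5 fail=0; on 'c' 0 → fail=5;  out ∅∪{2}={2}
  n15('cd'): parent n5 fail=0; on 'd' 0 → fail=6;  out ∅∪∅=∅
  n3('bab'): parent n2 fail=0; on 'b' 0 → fail=1;  out {0}∪∅={0}
  n4('baa'): parent n2 fail=0; on 'a' 0 → fail=0;  out {1}∪∅={1}
  n9('ccd'): parent n8 fail=5; on 'd' 5 → fail=15;  out ∅∪∅=∅
  n11('bae'): parent n2 fail=0; on 'e' 0 → fail=0;  out ∅∪∅=∅
  n16('cdc'): parent n15 fail=6; on 'c' 6→0 → fail=5;  out {6}∪{2}={2,6}
  n10('ccdc'): parent n9 fail=15; on 'c' 15 → fail=16;  out {4}∪{2,6}={2,4,6}
  n12('baee'): parent n11 fail=0; on 'e' 0 → fail=0;  out ∅∪∅=∅
  n13('baeed'): parent n12 fail=0; on 'd' 0 → fail=6;  out ∅∪∅=∅
  n14('baeedb'): parent n13 fail=6; on 'b' 6→0 → fail=1;  out {5}∪∅={5}

Run:
pos 0 'e': at 0
pos 1 'b': at 1
pos 2 'a': at 2
pos 3 'e': at 11
pos 4 'e': at 12
pos 5 'd': at 13
pos 6 'b': at 14  ** P5@[1:6]
pos 7 'a': at 2 (fail-walked)
pos 8 'c': at 5 (fail-walked)  ** P2@[8:8]
pos 9 'd': at 15
pos 10 'c': at 16  ** P2@[10:10],P6@[8:10]
pos 11 'a': at 0 (fail-walked)
pos 12 'b': at 1
pos 13 'b': at 1 (fail-walked)
pos 14 'd': at 6 (fail-walked)
pos 15 'c': at 5 (fail-walked)  ** P2@[15:15]
pos 16 'd': at 15
pos 17 'c': at 16  ** P2@[17:17],P6@[15:17]
pos 18 'c': at 8 (fail-walked)  ** P2@[18:18]
pos 19 'b': at 1 (fail-walked)
pos 20 'a': at 2
pos 21 'a': at 4  ** P1@[19:21]
pos 22 'b': at 1 (fail-walked)
pos 23 'c': at 5 (fail-walked)  ** P2@[23:23]
pos 24 'd': at 15
pos 25 'c': at 16  ** P2@[25:25],P6@[23:25]
pos 26 'b': at 1 (fail-walked)
pos 27 'a': at 2
pos 28 'b': at 3  ** P0@[26:28]
pos 29 'b': at 1 (fail-walked)
pos 30 'a': at 2
pos 31 'e': at 11
pos 32 'e': at 12
pos 33 'd': at 13
pos 34 'b': at 14  ** P5@[29:34]
pos 35 'b': at 1 (fail-walked)
pos 36 'a': at 2
pos 37 'a': at 4  ** P1@[35:37]
pos 38 'e': at 0 (fail-walked)
pos 39 'a': at 0
pos 40 'b': at 1
pos 41 'd': at 6 (fail-walked)
pos 42 'e': at 7  ** P3@[41:42]
pos 43 'd': at 6 (fail-walked)
pos 44 'b': at 1 (fail-walked)
pos 45 'a': at 2
pos 46 'c': at 5 (fail-walked)  ** P2@[46:46]
pos 47 'b': at 1 (fail-walked)
pos 48 'a': at 2
pos 49 'a': at 4  ** P1@[47:49]
pos 50 'b': at 1 (fail-walked)
pos 51 'a': at 2
pos 52 'e': at 11
pos 53 'e': at 12
pos 54 'd': at 13
pos 55 'b': at 14  ** P5@[50:55]
pos 56 'd': at 6 (fail-walked)
pos 57 'e': at 7  ** P3@[56:57]
pos 58 'e': at 0 (fail-walked)
pos 59 'd': at 6
pos 60 'e': at 7  ** P3@[59:60]
pos 61 'c': at 5 (fail-walked)  ** P2@[61:61]
pos 62 'd': at 15
pos 63 'd': at 6 (fail-walked)
pos 64 'c': at 5 (fail-walked)  ** P2@[64:64]
pos 65 'c': at 8  ** P2@[65:65]
pos 66 'd': at 9
pos 67 'c': at 10  ** P2@[67:67],P4@[64:67],P6@[65:67]
pos 68 'b': at 1 (fail-walked)
pos 69 'b': at 1 (fail-walked)
pos 70 'a': at 2
pos 71 'e': at 11
pos 72 'e': at 12
pos 73 'd': at 13
pos 74 'b': at 14  ** P5@[69:74]
pos 75 'c': at 5 (fail-walked)  ** P2@[75:75]

Matches: [[6,5],[8,2],[10,2],[10,6],[15,2],[17,2],[17,6],[18,2],[21,1],[23,2],[25,2],[25,6],[28,0],[34,5],[37,1],[42,3],[46,2],[49,1],[55,5],[57,3],[60,3],[61,2],[64,2],[65,2],[67,2],[67,4],[67,6],[74,5],[75,2]]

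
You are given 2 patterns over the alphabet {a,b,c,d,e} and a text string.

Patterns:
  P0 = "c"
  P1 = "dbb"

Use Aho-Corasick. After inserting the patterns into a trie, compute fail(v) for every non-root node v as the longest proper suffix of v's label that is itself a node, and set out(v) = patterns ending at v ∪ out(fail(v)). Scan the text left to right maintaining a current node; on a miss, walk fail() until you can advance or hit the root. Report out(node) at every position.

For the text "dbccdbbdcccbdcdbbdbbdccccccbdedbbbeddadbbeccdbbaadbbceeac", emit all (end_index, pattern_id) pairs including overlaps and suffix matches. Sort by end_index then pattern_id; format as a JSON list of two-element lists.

Build:
Trie (insert patterns):
  0='ε' goto c→1 d→2
  1='c' goto ·  ←P0
  2='d' goto b→3
  3='db' goto b→4
  4='dbb' goto ·  ←P1

Failure links (BFS by depth):
  fail(1) 'c': from fail(0)=0 chase 'c': 0 ⇒ 0;  out={0}∪out(0)={0}
  fail(2) 'd': from fail(0)=0 chase 'd': 0 ⇒ 0;  out=∅∪out(0)=∅
  fail(3) 'db': from fail(2)=0 chase 'b': 0 ⇒ 0;  out=∅∪out(0)=∅
  fail(4) 'dbb': from fail(3)=0 chase 'b': 0 ⇒ 0;  out={1}∪out(0)={1}

Scan:
pos 0 'd': at 2
pos 1 'b': at 3
pos 2 'c': at 1 (via fail)  emit P0@[2:2]
pos 3 'c': at 1 (via fail)  emit P0@[3:3]
pos 4 'd': at 2 (via fail)
pos 5 'b': at 3
pos 6 'b': at 4  emit P1@[4:6]
pos 7 'd': at 2 (via fail)
pos 8 'c': at 1 (via fail)  emit P0@[8:8]
pos 9 'c': at 1 (via fail)  emit P0@[9:9]
pos 10 'c': at 1 (via fail)  emit P0@[10:10]
pos 11 'b': at 0 (via fail)
pos 12 'd': at 2
pos 13 'c': at 1 (via fail)  emit P0@[13:13]
pos 14 'd': at 2 (via fail)
pos 15 'b': at 3
pos 16 'b': at 4  emit P1@[14:16]
pos 17 'd': at 2 (via fail)
pos 18 'b': at 3
pos 19 'b': at 4  emit P1@[17:19]
pos 20 'd': at 2 (via fail)
pos 21 'c': at 1 (via fail)  emit P0@[21:21]
pos 22 'c': at 1 (via fail)  emit P0@[22:22]
pos 23 'c': at 1 (via fail)  emit P0@[23:23]
pos 24 'c': at 1 (via fail)  emit P0@[24:24]
pos 25 'c': at 1 (via fail)  emit P0@[25:25]
pos 26 'c': at 1 (via fail)  emit P0@[26:26]
pos 27 'b': at 0 (via fail)
pos 28 'd': at 2
pos 29 'e': at 0 (via fail)
pos 30 'd': at 2
pos 31 'b': at 3
pos 32 'b': at 4  emit P1@[30:32]
pos 33 'b': at 0 (via fail)
pos 34 'e': at 0
pos 35 'd': at 2
pos 36 'd': at 2 (via fail)
pos 37 'a': at 0 (via fail)
pos 38 'd': at 2
pos 39 'b': at 3
pos 40 'b': at 4  emit P1@[38:40]
pos 41 'e': at 0 (via fail)
pos 42 'c': at 1  emit P0@[42:42]
pos 43 'c': at 1 (via fail)  emit P0@[43:43]
pos 44 'd': at 2 (via fail)
pos 45 'b': at 3
pos 46 'b': at 4  emit P1@[44:46]
pos 47 'a': at 0 (via fail)
pos 48 'a': at 0
pos 49 'd': at 2
pos 50 'b': at 3
pos 51 'b': at 4  emit P1@[49:51]
pos 52 'c': at 1 (via fail)  emit P0@[52:52]
pos 53 'e': at 0 (via fail)
pos 54 'e': at 0
pos 55 'a': at 0
pos 56 'c': at 1  emit P0@[56:56]

Matches: [[2,0],[3,0],[6,1],[8,0],[9,0],[10,0],[13,0],[16,1],[19,1],[21,0],[22,0],[23,0],[24,0],[25,0],[26,0],[32,1],[40,1],[42,0],[43,0],[46,1],[51,1],[52,0],[56,0]]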